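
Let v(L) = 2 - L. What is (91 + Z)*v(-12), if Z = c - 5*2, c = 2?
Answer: 1162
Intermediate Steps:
Z = -8 (Z = 2 - 5*2 = 2 - 10 = -8)
(91 + Z)*v(-12) = (91 - 8)*(2 - 1*(-12)) = 83*(2 + 12) = 83*14 = 1162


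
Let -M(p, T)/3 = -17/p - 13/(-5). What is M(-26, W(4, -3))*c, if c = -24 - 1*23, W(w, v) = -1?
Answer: 59643/130 ≈ 458.79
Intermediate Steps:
M(p, T) = -39/5 + 51/p (M(p, T) = -3*(-17/p - 13/(-5)) = -3*(-17/p - 13*(-⅕)) = -3*(-17/p + 13/5) = -3*(13/5 - 17/p) = -39/5 + 51/p)
c = -47 (c = -24 - 23 = -47)
M(-26, W(4, -3))*c = (-39/5 + 51/(-26))*(-47) = (-39/5 + 51*(-1/26))*(-47) = (-39/5 - 51/26)*(-47) = -1269/130*(-47) = 59643/130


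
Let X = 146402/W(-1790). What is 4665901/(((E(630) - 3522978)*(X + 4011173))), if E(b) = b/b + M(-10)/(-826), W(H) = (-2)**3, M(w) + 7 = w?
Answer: -15416136904/46476703169116635 ≈ -3.3170e-7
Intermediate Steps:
M(w) = -7 + w
W(H) = -8
X = -73201/4 (X = 146402/(-8) = 146402*(-1/8) = -73201/4 ≈ -18300.)
E(b) = 843/826 (E(b) = b/b + (-7 - 10)/(-826) = 1 - 17*(-1/826) = 1 + 17/826 = 843/826)
4665901/(((E(630) - 3522978)*(X + 4011173))) = 4665901/(((843/826 - 3522978)*(-73201/4 + 4011173))) = 4665901/((-2909978985/826*15971491/4)) = 4665901/(-46476703169116635/3304) = 4665901*(-3304/46476703169116635) = -15416136904/46476703169116635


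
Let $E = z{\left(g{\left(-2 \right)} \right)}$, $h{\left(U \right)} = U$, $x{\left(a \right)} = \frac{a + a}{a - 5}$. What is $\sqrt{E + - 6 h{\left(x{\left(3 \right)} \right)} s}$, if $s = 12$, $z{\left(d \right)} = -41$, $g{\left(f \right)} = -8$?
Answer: $5 \sqrt{7} \approx 13.229$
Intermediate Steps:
$x{\left(a \right)} = \frac{2 a}{-5 + a}$
$E = -41$
$\sqrt{E + - 6 h{\left(x{\left(3 \right)} \right)} s} = \sqrt{-41 + - 6 \cdot 2 \cdot 3 \frac{1}{-5 + 3} \cdot 12} = \sqrt{-41 + - 6 \cdot 2 \cdot 3 \frac{1}{-2} \cdot 12} = \sqrt{-41 + - 6 \cdot 2 \cdot 3 \left(- \frac{1}{2}\right) 12} = \sqrt{-41 + \left(-6\right) \left(-3\right) 12} = \sqrt{-41 + 18 \cdot 12} = \sqrt{-41 + 216} = \sqrt{175} = 5 \sqrt{7}$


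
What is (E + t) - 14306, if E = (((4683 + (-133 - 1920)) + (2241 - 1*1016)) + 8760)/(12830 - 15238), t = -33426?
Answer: -114951271/2408 ≈ -47737.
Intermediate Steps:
E = -12615/2408 (E = (((4683 - 2053) + (2241 - 1016)) + 8760)/(-2408) = ((2630 + 1225) + 8760)*(-1/2408) = (3855 + 8760)*(-1/2408) = 12615*(-1/2408) = -12615/2408 ≈ -5.2388)
(E + t) - 14306 = (-12615/2408 - 33426) - 14306 = -80502423/2408 - 14306 = -114951271/2408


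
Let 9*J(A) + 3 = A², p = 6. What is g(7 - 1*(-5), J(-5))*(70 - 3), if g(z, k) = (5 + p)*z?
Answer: 8844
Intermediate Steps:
J(A) = -⅓ + A²/9
g(z, k) = 11*z (g(z, k) = (5 + 6)*z = 11*z)
g(7 - 1*(-5), J(-5))*(70 - 3) = (11*(7 - 1*(-5)))*(70 - 3) = (11*(7 + 5))*67 = (11*12)*67 = 132*67 = 8844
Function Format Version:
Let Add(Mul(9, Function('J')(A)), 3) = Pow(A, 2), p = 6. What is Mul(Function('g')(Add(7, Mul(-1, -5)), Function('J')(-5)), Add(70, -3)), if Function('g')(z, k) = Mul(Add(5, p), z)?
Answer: 8844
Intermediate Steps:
Function('J')(A) = Add(Rational(-1, 3), Mul(Rational(1, 9), Pow(A, 2)))
Function('g')(z, k) = Mul(11, z) (Function('g')(z, k) = Mul(Add(5, 6), z) = Mul(11, z))
Mul(Function('g')(Add(7, Mul(-1, -5)), Function('J')(-5)), Add(70, -3)) = Mul(Mul(11, Add(7, Mul(-1, -5))), Add(70, -3)) = Mul(Mul(11, Add(7, 5)), 67) = Mul(Mul(11, 12), 67) = Mul(132, 67) = 8844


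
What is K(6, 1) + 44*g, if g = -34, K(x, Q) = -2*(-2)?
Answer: -1492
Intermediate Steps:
K(x, Q) = 4
K(6, 1) + 44*g = 4 + 44*(-34) = 4 - 1496 = -1492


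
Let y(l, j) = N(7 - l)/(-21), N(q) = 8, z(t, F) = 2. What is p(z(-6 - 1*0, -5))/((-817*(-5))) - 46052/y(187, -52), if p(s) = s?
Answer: 987642709/8170 ≈ 1.2089e+5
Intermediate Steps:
y(l, j) = -8/21 (y(l, j) = 8/(-21) = 8*(-1/21) = -8/21)
p(z(-6 - 1*0, -5))/((-817*(-5))) - 46052/y(187, -52) = 2/((-817*(-5))) - 46052/(-8/21) = 2/4085 - 46052*(-21/8) = 2*(1/4085) + 241773/2 = 2/4085 + 241773/2 = 987642709/8170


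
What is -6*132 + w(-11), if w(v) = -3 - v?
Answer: -784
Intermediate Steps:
-6*132 + w(-11) = -6*132 + (-3 - 1*(-11)) = -792 + (-3 + 11) = -792 + 8 = -784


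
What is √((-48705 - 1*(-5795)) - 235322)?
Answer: 2*I*√69558 ≈ 527.48*I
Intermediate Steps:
√((-48705 - 1*(-5795)) - 235322) = √((-48705 + 5795) - 235322) = √(-42910 - 235322) = √(-278232) = 2*I*√69558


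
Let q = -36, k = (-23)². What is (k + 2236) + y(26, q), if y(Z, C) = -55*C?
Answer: 4745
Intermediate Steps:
k = 529
(k + 2236) + y(26, q) = (529 + 2236) - 55*(-36) = 2765 + 1980 = 4745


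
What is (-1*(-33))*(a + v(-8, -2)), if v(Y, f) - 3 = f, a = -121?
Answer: -3960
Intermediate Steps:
v(Y, f) = 3 + f
(-1*(-33))*(a + v(-8, -2)) = (-1*(-33))*(-121 + (3 - 2)) = 33*(-121 + 1) = 33*(-120) = -3960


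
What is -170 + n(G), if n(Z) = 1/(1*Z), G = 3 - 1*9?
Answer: -1021/6 ≈ -170.17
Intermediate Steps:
G = -6 (G = 3 - 9 = -6)
n(Z) = 1/Z
-170 + n(G) = -170 + 1/(-6) = -170 - ⅙ = -1021/6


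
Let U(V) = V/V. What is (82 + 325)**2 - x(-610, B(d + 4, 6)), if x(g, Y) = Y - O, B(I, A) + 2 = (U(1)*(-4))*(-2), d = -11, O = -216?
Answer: 165427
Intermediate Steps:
U(V) = 1
B(I, A) = 6 (B(I, A) = -2 + (1*(-4))*(-2) = -2 - 4*(-2) = -2 + 8 = 6)
x(g, Y) = 216 + Y (x(g, Y) = Y - 1*(-216) = Y + 216 = 216 + Y)
(82 + 325)**2 - x(-610, B(d + 4, 6)) = (82 + 325)**2 - (216 + 6) = 407**2 - 1*222 = 165649 - 222 = 165427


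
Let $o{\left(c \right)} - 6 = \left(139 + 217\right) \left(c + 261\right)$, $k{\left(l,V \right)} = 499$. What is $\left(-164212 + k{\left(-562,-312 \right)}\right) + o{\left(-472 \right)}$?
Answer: $-238823$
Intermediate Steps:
$o{\left(c \right)} = 92922 + 356 c$ ($o{\left(c \right)} = 6 + \left(139 + 217\right) \left(c + 261\right) = 6 + 356 \left(261 + c\right) = 6 + \left(92916 + 356 c\right) = 92922 + 356 c$)
$\left(-164212 + k{\left(-562,-312 \right)}\right) + o{\left(-472 \right)} = \left(-164212 + 499\right) + \left(92922 + 356 \left(-472\right)\right) = -163713 + \left(92922 - 168032\right) = -163713 - 75110 = -238823$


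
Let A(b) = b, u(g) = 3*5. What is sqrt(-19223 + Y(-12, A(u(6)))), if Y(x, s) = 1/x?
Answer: I*sqrt(692031)/6 ≈ 138.65*I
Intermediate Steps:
u(g) = 15
sqrt(-19223 + Y(-12, A(u(6)))) = sqrt(-19223 + 1/(-12)) = sqrt(-19223 - 1/12) = sqrt(-230677/12) = I*sqrt(692031)/6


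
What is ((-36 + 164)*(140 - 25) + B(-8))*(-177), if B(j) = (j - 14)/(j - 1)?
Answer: -7817618/3 ≈ -2.6059e+6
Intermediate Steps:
B(j) = (-14 + j)/(-1 + j)
((-36 + 164)*(140 - 25) + B(-8))*(-177) = ((-36 + 164)*(140 - 25) + (-14 - 8)/(-1 - 8))*(-177) = (128*115 - 22/(-9))*(-177) = (14720 - ⅑*(-22))*(-177) = (14720 + 22/9)*(-177) = (132502/9)*(-177) = -7817618/3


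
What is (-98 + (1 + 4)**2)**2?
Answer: 5329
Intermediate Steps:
(-98 + (1 + 4)**2)**2 = (-98 + 5**2)**2 = (-98 + 25)**2 = (-73)**2 = 5329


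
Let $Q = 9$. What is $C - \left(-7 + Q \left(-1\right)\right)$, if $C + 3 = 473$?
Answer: $486$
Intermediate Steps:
$C = 470$ ($C = -3 + 473 = 470$)
$C - \left(-7 + Q \left(-1\right)\right) = 470 - \left(-7 + 9 \left(-1\right)\right) = 470 - \left(-7 - 9\right) = 470 - -16 = 470 + 16 = 486$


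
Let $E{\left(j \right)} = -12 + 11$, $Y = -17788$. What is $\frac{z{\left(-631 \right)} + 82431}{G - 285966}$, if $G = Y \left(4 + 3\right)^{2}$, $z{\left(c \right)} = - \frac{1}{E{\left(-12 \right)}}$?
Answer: $- \frac{41216}{578789} \approx -0.071211$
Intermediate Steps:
$E{\left(j \right)} = -1$
$z{\left(c \right)} = 1$ ($z{\left(c \right)} = - \frac{1}{-1} = \left(-1\right) \left(-1\right) = 1$)
$G = -871612$ ($G = - 17788 \left(4 + 3\right)^{2} = - 17788 \cdot 7^{2} = \left(-17788\right) 49 = -871612$)
$\frac{z{\left(-631 \right)} + 82431}{G - 285966} = \frac{1 + 82431}{-871612 - 285966} = \frac{82432}{-1157578} = 82432 \left(- \frac{1}{1157578}\right) = - \frac{41216}{578789}$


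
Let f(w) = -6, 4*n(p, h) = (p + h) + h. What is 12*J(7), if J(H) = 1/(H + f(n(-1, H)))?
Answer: 12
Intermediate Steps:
n(p, h) = h/2 + p/4 (n(p, h) = ((p + h) + h)/4 = ((h + p) + h)/4 = (p + 2*h)/4 = h/2 + p/4)
J(H) = 1/(-6 + H) (J(H) = 1/(H - 6) = 1/(-6 + H))
12*J(7) = 12/(-6 + 7) = 12/1 = 12*1 = 12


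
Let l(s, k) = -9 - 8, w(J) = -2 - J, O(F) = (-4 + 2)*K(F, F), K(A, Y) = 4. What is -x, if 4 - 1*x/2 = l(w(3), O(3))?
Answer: -42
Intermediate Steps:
O(F) = -8 (O(F) = (-4 + 2)*4 = -2*4 = -8)
l(s, k) = -17
x = 42 (x = 8 - 2*(-17) = 8 + 34 = 42)
-x = -1*42 = -42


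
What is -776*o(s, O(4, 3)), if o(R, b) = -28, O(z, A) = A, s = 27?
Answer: 21728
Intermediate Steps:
-776*o(s, O(4, 3)) = -776*(-28) = 21728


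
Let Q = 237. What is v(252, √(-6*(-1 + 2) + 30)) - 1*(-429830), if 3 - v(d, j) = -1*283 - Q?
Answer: 430353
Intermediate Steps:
v(d, j) = 523 (v(d, j) = 3 - (-1*283 - 1*237) = 3 - (-283 - 237) = 3 - 1*(-520) = 3 + 520 = 523)
v(252, √(-6*(-1 + 2) + 30)) - 1*(-429830) = 523 - 1*(-429830) = 523 + 429830 = 430353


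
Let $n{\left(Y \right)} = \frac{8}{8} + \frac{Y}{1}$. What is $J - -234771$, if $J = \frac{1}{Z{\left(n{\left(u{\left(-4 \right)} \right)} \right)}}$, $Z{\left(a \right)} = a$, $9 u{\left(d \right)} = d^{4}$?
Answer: $\frac{62214324}{265} \approx 2.3477 \cdot 10^{5}$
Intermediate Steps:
$u{\left(d \right)} = \frac{d^{4}}{9}$
$n{\left(Y \right)} = 1 + Y$ ($n{\left(Y \right)} = 8 \cdot \frac{1}{8} + Y 1 = 1 + Y$)
$J = \frac{9}{265}$ ($J = \frac{1}{1 + \frac{\left(-4\right)^{4}}{9}} = \frac{1}{1 + \frac{1}{9} \cdot 256} = \frac{1}{1 + \frac{256}{9}} = \frac{1}{\frac{265}{9}} = \frac{9}{265} \approx 0.033962$)
$J - -234771 = \frac{9}{265} - -234771 = \frac{9}{265} + 234771 = \frac{62214324}{265}$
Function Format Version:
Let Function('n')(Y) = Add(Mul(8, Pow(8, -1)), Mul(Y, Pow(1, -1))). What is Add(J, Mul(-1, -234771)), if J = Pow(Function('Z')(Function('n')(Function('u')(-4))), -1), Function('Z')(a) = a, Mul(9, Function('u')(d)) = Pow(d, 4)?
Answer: Rational(62214324, 265) ≈ 2.3477e+5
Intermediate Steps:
Function('u')(d) = Mul(Rational(1, 9), Pow(d, 4))
Function('n')(Y) = Add(1, Y) (Function('n')(Y) = Add(Mul(8, Rational(1, 8)), Mul(Y, 1)) = Add(1, Y))
J = Rational(9, 265) (J = Pow(Add(1, Mul(Rational(1, 9), Pow(-4, 4))), -1) = Pow(Add(1, Mul(Rational(1, 9), 256)), -1) = Pow(Add(1, Rational(256, 9)), -1) = Pow(Rational(265, 9), -1) = Rational(9, 265) ≈ 0.033962)
Add(J, Mul(-1, -234771)) = Add(Rational(9, 265), Mul(-1, -234771)) = Add(Rational(9, 265), 234771) = Rational(62214324, 265)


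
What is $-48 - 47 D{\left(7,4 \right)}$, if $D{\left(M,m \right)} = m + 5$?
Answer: $-471$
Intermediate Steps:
$D{\left(M,m \right)} = 5 + m$
$-48 - 47 D{\left(7,4 \right)} = -48 - 47 \left(5 + 4\right) = -48 - 423 = -471$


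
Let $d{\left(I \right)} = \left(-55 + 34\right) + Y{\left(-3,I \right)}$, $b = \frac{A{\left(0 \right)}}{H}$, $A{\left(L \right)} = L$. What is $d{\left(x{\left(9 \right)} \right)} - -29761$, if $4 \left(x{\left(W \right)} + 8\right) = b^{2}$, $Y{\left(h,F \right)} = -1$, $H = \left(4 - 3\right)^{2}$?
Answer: $29739$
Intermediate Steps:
$H = 1$ ($H = 1^{2} = 1$)
$b = 0$ ($b = \frac{0}{1} = 0 \cdot 1 = 0$)
$x{\left(W \right)} = -8$ ($x{\left(W \right)} = -8 + \frac{0^{2}}{4} = -8 + \frac{1}{4} \cdot 0 = -8 + 0 = -8$)
$d{\left(I \right)} = -22$ ($d{\left(I \right)} = \left(-55 + 34\right) - 1 = -21 - 1 = -22$)
$d{\left(x{\left(9 \right)} \right)} - -29761 = -22 - -29761 = -22 + 29761 = 29739$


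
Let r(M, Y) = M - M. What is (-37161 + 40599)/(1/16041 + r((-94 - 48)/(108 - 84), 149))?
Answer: 55148958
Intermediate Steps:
r(M, Y) = 0
(-37161 + 40599)/(1/16041 + r((-94 - 48)/(108 - 84), 149)) = (-37161 + 40599)/(1/16041 + 0) = 3438/(1/16041 + 0) = 3438/(1/16041) = 3438*16041 = 55148958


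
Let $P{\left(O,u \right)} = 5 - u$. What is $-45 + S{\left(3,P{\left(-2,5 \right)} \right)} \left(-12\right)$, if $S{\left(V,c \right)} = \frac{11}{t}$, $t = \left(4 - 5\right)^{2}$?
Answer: $-177$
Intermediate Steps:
$t = 1$ ($t = \left(-1\right)^{2} = 1$)
$S{\left(V,c \right)} = 11$ ($S{\left(V,c \right)} = \frac{11}{1} = 11 \cdot 1 = 11$)
$-45 + S{\left(3,P{\left(-2,5 \right)} \right)} \left(-12\right) = -45 + 11 \left(-12\right) = -45 - 132 = -177$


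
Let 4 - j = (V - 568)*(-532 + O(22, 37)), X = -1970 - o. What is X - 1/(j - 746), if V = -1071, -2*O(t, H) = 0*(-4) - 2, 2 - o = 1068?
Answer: -787430103/871051 ≈ -904.00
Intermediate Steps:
o = -1066 (o = 2 - 1*1068 = 2 - 1068 = -1066)
O(t, H) = 1 (O(t, H) = -(0*(-4) - 2)/2 = -(0 - 2)/2 = -½*(-2) = 1)
X = -904 (X = -1970 - 1*(-1066) = -1970 + 1066 = -904)
j = -870305 (j = 4 - (-1071 - 568)*(-532 + 1) = 4 - (-1639)*(-531) = 4 - 1*870309 = 4 - 870309 = -870305)
X - 1/(j - 746) = -904 - 1/(-870305 - 746) = -904 - 1/(-871051) = -904 - 1*(-1/871051) = -904 + 1/871051 = -787430103/871051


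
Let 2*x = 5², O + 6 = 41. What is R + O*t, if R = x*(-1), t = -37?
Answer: -2615/2 ≈ -1307.5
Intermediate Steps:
O = 35 (O = -6 + 41 = 35)
x = 25/2 (x = (½)*5² = (½)*25 = 25/2 ≈ 12.500)
R = -25/2 (R = (25/2)*(-1) = -25/2 ≈ -12.500)
R + O*t = -25/2 + 35*(-37) = -25/2 - 1295 = -2615/2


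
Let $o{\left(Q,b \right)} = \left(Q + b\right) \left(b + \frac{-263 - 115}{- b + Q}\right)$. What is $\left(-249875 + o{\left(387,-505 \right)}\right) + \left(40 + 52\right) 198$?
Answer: $- \frac{38360236}{223} \approx -1.7202 \cdot 10^{5}$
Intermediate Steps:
$o{\left(Q,b \right)} = \left(Q + b\right) \left(b - \frac{378}{Q - b}\right)$
$\left(-249875 + o{\left(387,-505 \right)}\right) + \left(40 + 52\right) 198 = \left(-249875 + \frac{- \left(-505\right)^{3} - 146286 - -190890 - 505 \cdot 387^{2}}{387 - -505}\right) + \left(40 + 52\right) 198 = \left(-249875 + \frac{\left(-1\right) \left(-128787625\right) - 146286 + 190890 - 75633345}{387 + 505}\right) + 92 \cdot 198 = \left(-249875 + \frac{128787625 - 146286 + 190890 - 75633345}{892}\right) + 18216 = \left(-249875 + \frac{1}{892} \cdot 53198884\right) + 18216 = \left(-249875 + \frac{13299721}{223}\right) + 18216 = - \frac{42422404}{223} + 18216 = - \frac{38360236}{223}$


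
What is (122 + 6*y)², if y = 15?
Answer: 44944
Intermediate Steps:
(122 + 6*y)² = (122 + 6*15)² = (122 + 90)² = 212² = 44944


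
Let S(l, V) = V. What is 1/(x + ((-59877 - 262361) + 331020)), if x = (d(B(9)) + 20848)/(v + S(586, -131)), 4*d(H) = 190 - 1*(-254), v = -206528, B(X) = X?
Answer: 206659/1814858379 ≈ 0.00011387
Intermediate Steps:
d(H) = 111 (d(H) = (190 - 1*(-254))/4 = (190 + 254)/4 = (¼)*444 = 111)
x = -20959/206659 (x = (111 + 20848)/(-206528 - 131) = 20959/(-206659) = 20959*(-1/206659) = -20959/206659 ≈ -0.10142)
1/(x + ((-59877 - 262361) + 331020)) = 1/(-20959/206659 + ((-59877 - 262361) + 331020)) = 1/(-20959/206659 + (-322238 + 331020)) = 1/(-20959/206659 + 8782) = 1/(1814858379/206659) = 206659/1814858379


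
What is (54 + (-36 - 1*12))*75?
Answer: 450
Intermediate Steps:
(54 + (-36 - 1*12))*75 = (54 + (-36 - 12))*75 = (54 - 48)*75 = 6*75 = 450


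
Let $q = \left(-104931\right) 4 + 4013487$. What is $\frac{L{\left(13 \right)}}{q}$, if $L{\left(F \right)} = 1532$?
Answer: $\frac{1532}{3593763} \approx 0.00042629$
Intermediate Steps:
$q = 3593763$ ($q = -419724 + 4013487 = 3593763$)
$\frac{L{\left(13 \right)}}{q} = \frac{1532}{3593763}$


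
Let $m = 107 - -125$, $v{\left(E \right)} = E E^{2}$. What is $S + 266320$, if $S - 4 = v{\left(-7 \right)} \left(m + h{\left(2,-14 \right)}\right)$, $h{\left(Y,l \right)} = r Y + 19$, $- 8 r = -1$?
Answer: $\frac{720581}{4} \approx 1.8015 \cdot 10^{5}$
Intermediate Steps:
$r = \frac{1}{8}$ ($r = \left(- \frac{1}{8}\right) \left(-1\right) = \frac{1}{8} \approx 0.125$)
$v{\left(E \right)} = E^{3}$
$m = 232$ ($m = 107 + 125 = 232$)
$h{\left(Y,l \right)} = 19 + \frac{Y}{8}$ ($h{\left(Y,l \right)} = \frac{Y}{8} + 19 = 19 + \frac{Y}{8}$)
$S = - \frac{344699}{4}$ ($S = 4 + \left(-7\right)^{3} \left(232 + \left(19 + \frac{1}{8} \cdot 2\right)\right) = 4 - 343 \left(232 + \left(19 + \frac{1}{4}\right)\right) = 4 - 343 \left(232 + \frac{77}{4}\right) = 4 - \frac{344715}{4} = - \frac{344699}{4} \approx -86175.0$)
$S + 266320 = - \frac{344699}{4} + 266320 = \frac{720581}{4}$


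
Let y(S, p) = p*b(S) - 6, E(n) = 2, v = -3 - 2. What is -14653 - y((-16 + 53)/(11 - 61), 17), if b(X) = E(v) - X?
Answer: -734679/50 ≈ -14694.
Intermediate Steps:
v = -5
b(X) = 2 - X
y(S, p) = -6 + p*(2 - S) (y(S, p) = p*(2 - S) - 6 = -6 + p*(2 - S))
-14653 - y((-16 + 53)/(11 - 61), 17) = -14653 - (-6 - 1*17*(-2 + (-16 + 53)/(11 - 61))) = -14653 - (-6 - 1*17*(-2 + 37/(-50))) = -14653 - (-6 - 1*17*(-2 + 37*(-1/50))) = -14653 - (-6 - 1*17*(-2 - 37/50)) = -14653 - (-6 - 1*17*(-137/50)) = -14653 - (-6 + 2329/50) = -14653 - 1*2029/50 = -14653 - 2029/50 = -734679/50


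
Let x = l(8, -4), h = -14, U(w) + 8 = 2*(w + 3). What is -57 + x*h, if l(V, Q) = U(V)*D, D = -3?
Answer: 531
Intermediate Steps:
U(w) = -2 + 2*w (U(w) = -8 + 2*(w + 3) = -8 + 2*(3 + w) = -8 + (6 + 2*w) = -2 + 2*w)
l(V, Q) = 6 - 6*V (l(V, Q) = (-2 + 2*V)*(-3) = 6 - 6*V)
x = -42 (x = 6 - 6*8 = 6 - 48 = -42)
-57 + x*h = -57 - 42*(-14) = -57 + 588 = 531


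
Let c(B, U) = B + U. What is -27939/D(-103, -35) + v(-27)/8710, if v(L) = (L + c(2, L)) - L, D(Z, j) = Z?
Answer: 48669223/179426 ≈ 271.25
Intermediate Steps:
v(L) = 2 + L (v(L) = (L + (2 + L)) - L = (2 + 2*L) - L = 2 + L)
-27939/D(-103, -35) + v(-27)/8710 = -27939/(-103) + (2 - 27)/8710 = -27939*(-1/103) - 25*1/8710 = 27939/103 - 5/1742 = 48669223/179426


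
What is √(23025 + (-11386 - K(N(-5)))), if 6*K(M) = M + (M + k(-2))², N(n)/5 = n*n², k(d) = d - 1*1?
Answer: 5*I*√8638/2 ≈ 232.35*I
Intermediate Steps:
k(d) = -1 + d (k(d) = d - 1 = -1 + d)
N(n) = 5*n³ (N(n) = 5*(n*n²) = 5*n³)
K(M) = M/6 + (-3 + M)²/6 (K(M) = (M + (M + (-1 - 2))²)/6 = (M + (M - 3)²)/6 = (M + (-3 + M)²)/6 = M/6 + (-3 + M)²/6)
√(23025 + (-11386 - K(N(-5)))) = √(23025 + (-11386 - ((5*(-5)³)/6 + (-3 + 5*(-5)³)²/6))) = √(23025 + (-11386 - ((5*(-125))/6 + (-3 + 5*(-125))²/6))) = √(23025 + (-11386 - ((⅙)*(-625) + (-3 - 625)²/6))) = √(23025 + (-11386 - (-625/6 + (⅙)*(-628)²))) = √(23025 + (-11386 - (-625/6 + (⅙)*394384))) = √(23025 + (-11386 - (-625/6 + 197192/3))) = √(23025 + (-11386 - 1*131253/2)) = √(23025 + (-11386 - 131253/2)) = √(23025 - 154025/2) = √(-107975/2) = 5*I*√8638/2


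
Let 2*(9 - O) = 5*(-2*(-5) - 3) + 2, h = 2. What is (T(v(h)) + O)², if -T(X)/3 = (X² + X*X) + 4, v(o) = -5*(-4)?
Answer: 23454649/4 ≈ 5.8637e+6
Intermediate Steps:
v(o) = 20
T(X) = -12 - 6*X² (T(X) = -3*((X² + X*X) + 4) = -3*((X² + X²) + 4) = -3*(2*X² + 4) = -3*(4 + 2*X²) = -12 - 6*X²)
O = -19/2 (O = 9 - (5*(-2*(-5) - 3) + 2)/2 = 9 - (5*(10 - 3) + 2)/2 = 9 - (5*7 + 2)/2 = 9 - (35 + 2)/2 = 9 - ½*37 = 9 - 37/2 = -19/2 ≈ -9.5000)
(T(v(h)) + O)² = ((-12 - 6*20²) - 19/2)² = ((-12 - 6*400) - 19/2)² = ((-12 - 2400) - 19/2)² = (-2412 - 19/2)² = (-4843/2)² = 23454649/4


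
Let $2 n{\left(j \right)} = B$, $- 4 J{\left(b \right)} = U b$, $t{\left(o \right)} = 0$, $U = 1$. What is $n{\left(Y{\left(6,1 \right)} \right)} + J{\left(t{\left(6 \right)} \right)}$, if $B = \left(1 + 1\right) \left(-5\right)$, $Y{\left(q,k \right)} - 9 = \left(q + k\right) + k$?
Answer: $-5$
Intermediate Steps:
$Y{\left(q,k \right)} = 9 + q + 2 k$ ($Y{\left(q,k \right)} = 9 + \left(\left(q + k\right) + k\right) = 9 + \left(\left(k + q\right) + k\right) = 9 + \left(q + 2 k\right) = 9 + q + 2 k$)
$B = -10$ ($B = 2 \left(-5\right) = -10$)
$J{\left(b \right)} = - \frac{b}{4}$ ($J{\left(b \right)} = - \frac{1 b}{4} = - \frac{b}{4}$)
$n{\left(j \right)} = -5$ ($n{\left(j \right)} = \frac{1}{2} \left(-10\right) = -5$)
$n{\left(Y{\left(6,1 \right)} \right)} + J{\left(t{\left(6 \right)} \right)} = -5 - 0 = -5 + 0 = -5$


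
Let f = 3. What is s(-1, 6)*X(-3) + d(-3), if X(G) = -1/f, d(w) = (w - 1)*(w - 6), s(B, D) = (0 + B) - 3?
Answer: 112/3 ≈ 37.333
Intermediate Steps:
s(B, D) = -3 + B (s(B, D) = B - 3 = -3 + B)
d(w) = (-1 + w)*(-6 + w)
X(G) = -⅓ (X(G) = -1/3 = -1*⅓ = -⅓)
s(-1, 6)*X(-3) + d(-3) = (-3 - 1)*(-⅓) + (6 + (-3)² - 7*(-3)) = -4*(-⅓) + (6 + 9 + 21) = 4/3 + 36 = 112/3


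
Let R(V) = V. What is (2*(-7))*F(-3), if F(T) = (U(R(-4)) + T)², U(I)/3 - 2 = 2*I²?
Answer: -137214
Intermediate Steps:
U(I) = 6 + 6*I² (U(I) = 6 + 3*(2*I²) = 6 + 6*I²)
F(T) = (102 + T)² (F(T) = ((6 + 6*(-4)²) + T)² = ((6 + 6*16) + T)² = ((6 + 96) + T)² = (102 + T)²)
(2*(-7))*F(-3) = (2*(-7))*(102 - 3)² = -14*99² = -14*9801 = -137214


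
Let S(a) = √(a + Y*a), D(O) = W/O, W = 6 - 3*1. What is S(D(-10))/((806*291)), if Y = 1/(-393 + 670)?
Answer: I*√577545/324846210 ≈ 2.3395e-6*I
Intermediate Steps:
W = 3 (W = 6 - 3 = 3)
Y = 1/277 ≈ 0.0036101
D(O) = 3/O
S(a) = √77006*√a/277 (S(a) = √(a + a/277) = √(278*a/277) = √77006*√a/277)
S(D(-10))/((806*291)) = (√77006*√(3/(-10))/277)/((806*291)) = (√77006*√(3*(-⅒))/277)/234546 = (√77006*√(-3/10)/277)*(1/234546) = (√77006*(I*√30/10)/277)*(1/234546) = (I*√577545/1385)*(1/234546) = I*√577545/324846210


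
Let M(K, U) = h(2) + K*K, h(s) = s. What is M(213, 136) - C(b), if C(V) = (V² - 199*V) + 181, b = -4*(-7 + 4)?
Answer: 47434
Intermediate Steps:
b = 12 (b = -4*(-3) = 12)
C(V) = 181 + V² - 199*V
M(K, U) = 2 + K² (M(K, U) = 2 + K*K = 2 + K²)
M(213, 136) - C(b) = (2 + 213²) - (181 + 12² - 199*12) = (2 + 45369) - (181 + 144 - 2388) = 45371 - 1*(-2063) = 45371 + 2063 = 47434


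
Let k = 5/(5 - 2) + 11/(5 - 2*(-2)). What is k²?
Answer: 676/81 ≈ 8.3457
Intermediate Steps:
k = 26/9 (k = 5/3 + 11/(5 + 4) = 5*(⅓) + 11/9 = 5/3 + 11*(⅑) = 5/3 + 11/9 = 26/9 ≈ 2.8889)
k² = (26/9)² = 676/81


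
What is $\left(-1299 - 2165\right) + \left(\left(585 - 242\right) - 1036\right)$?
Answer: $-4157$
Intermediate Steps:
$\left(-1299 - 2165\right) + \left(\left(585 - 242\right) - 1036\right) = -3464 + \left(343 - 1036\right) = -3464 - 693 = -4157$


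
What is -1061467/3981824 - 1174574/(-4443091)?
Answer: -35326311/15924038144 ≈ -0.0022184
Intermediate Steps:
-1061467/3981824 - 1174574/(-4443091) = -1061467*1/3981824 - 1174574*(-1/4443091) = -96497/361984 + 1174574/4443091 = -35326311/15924038144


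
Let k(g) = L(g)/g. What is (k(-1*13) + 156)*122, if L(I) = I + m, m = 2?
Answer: 248758/13 ≈ 19135.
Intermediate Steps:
L(I) = 2 + I (L(I) = I + 2 = 2 + I)
k(g) = (2 + g)/g
(k(-1*13) + 156)*122 = ((2 - 1*13)/((-1*13)) + 156)*122 = ((2 - 13)/(-13) + 156)*122 = (-1/13*(-11) + 156)*122 = (11/13 + 156)*122 = (2039/13)*122 = 248758/13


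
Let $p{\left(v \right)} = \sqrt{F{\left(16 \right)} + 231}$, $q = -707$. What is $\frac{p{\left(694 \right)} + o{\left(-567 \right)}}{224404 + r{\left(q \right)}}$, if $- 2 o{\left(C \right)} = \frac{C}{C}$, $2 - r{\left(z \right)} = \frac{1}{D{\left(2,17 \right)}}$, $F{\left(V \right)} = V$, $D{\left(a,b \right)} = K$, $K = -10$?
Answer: $- \frac{5}{2244061} + \frac{10 \sqrt{247}}{2244061} \approx 6.7807 \cdot 10^{-5}$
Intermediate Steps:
$D{\left(a,b \right)} = -10$
$p{\left(v \right)} = \sqrt{247}$ ($p{\left(v \right)} = \sqrt{16 + 231} = \sqrt{247}$)
$r{\left(z \right)} = \frac{21}{10}$ ($r{\left(z \right)} = 2 - \frac{1}{-10} = 2 - - \frac{1}{10} = 2 + \frac{1}{10} = \frac{21}{10}$)
$o{\left(C \right)} = - \frac{1}{2}$ ($o{\left(C \right)} = - \frac{C \frac{1}{C}}{2} = \left(- \frac{1}{2}\right) 1 = - \frac{1}{2}$)
$\frac{p{\left(694 \right)} + o{\left(-567 \right)}}{224404 + r{\left(q \right)}} = \frac{\sqrt{247} - \frac{1}{2}}{224404 + \frac{21}{10}} = \frac{- \frac{1}{2} + \sqrt{247}}{\frac{2244061}{10}} = \left(- \frac{1}{2} + \sqrt{247}\right) \frac{10}{2244061} = - \frac{5}{2244061} + \frac{10 \sqrt{247}}{2244061}$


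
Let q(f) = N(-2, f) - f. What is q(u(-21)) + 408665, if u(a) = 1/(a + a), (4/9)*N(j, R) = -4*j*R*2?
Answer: 2451985/6 ≈ 4.0866e+5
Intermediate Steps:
N(j, R) = -18*R*j (N(j, R) = 9*(-4*j*R*2)/4 = 9*(-4*R*j*2)/4 = 9*(-8*R*j)/4 = -18*R*j)
u(a) = 1/(2*a)
q(f) = 35*f (q(f) = -18*f*(-2) - f = 36*f - f = 35*f)
q(u(-21)) + 408665 = 35*((½)/(-21)) + 408665 = 35*((½)*(-1/21)) + 408665 = 35*(-1/42) + 408665 = -⅚ + 408665 = 2451985/6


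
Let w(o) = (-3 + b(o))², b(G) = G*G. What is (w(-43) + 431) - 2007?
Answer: 3406140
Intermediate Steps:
b(G) = G²
w(o) = (-3 + o²)²
(w(-43) + 431) - 2007 = ((-3 + (-43)²)² + 431) - 2007 = ((-3 + 1849)² + 431) - 2007 = (1846² + 431) - 2007 = (3407716 + 431) - 2007 = 3408147 - 2007 = 3406140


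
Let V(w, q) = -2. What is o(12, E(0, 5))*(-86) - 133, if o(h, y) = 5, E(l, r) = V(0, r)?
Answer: -563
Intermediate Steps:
E(l, r) = -2
o(12, E(0, 5))*(-86) - 133 = 5*(-86) - 133 = -430 - 133 = -563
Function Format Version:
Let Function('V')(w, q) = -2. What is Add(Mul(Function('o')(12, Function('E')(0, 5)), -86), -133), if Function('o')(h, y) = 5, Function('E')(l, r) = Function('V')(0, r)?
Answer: -563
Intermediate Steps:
Function('E')(l, r) = -2
Add(Mul(Function('o')(12, Function('E')(0, 5)), -86), -133) = Add(Mul(5, -86), -133) = Add(-430, -133) = -563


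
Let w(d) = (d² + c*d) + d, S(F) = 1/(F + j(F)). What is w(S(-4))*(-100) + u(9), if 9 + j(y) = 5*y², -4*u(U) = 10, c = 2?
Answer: -62845/8978 ≈ -6.9999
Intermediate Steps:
u(U) = -5/2 (u(U) = -¼*10 = -5/2)
j(y) = -9 + 5*y²
S(F) = 1/(-9 + F + 5*F²) (S(F) = 1/(F + (-9 + 5*F²)) = 1/(-9 + F + 5*F²))
w(d) = d² + 3*d (w(d) = (d² + 2*d) + d = d² + 3*d)
w(S(-4))*(-100) + u(9) = ((3 + 1/(-9 - 4 + 5*(-4)²))/(-9 - 4 + 5*(-4)²))*(-100) - 5/2 = ((3 + 1/(-9 - 4 + 5*16))/(-9 - 4 + 5*16))*(-100) - 5/2 = ((3 + 1/(-9 - 4 + 80))/(-9 - 4 + 80))*(-100) - 5/2 = ((3 + 1/67)/67)*(-100) - 5/2 = ((1/67)*(202/67))*(-100) - 5/2 = (202/4489)*(-100) - 5/2 = -20200/4489 - 5/2 = -62845/8978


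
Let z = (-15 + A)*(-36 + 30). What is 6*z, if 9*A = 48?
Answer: 348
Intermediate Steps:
A = 16/3 (A = (1/9)*48 = 16/3 ≈ 5.3333)
z = 58 (z = (-15 + 16/3)*(-36 + 30) = -29/3*(-6) = 58)
6*z = 6*58 = 348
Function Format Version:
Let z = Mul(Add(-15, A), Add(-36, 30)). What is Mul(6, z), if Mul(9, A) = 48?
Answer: 348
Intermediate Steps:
A = Rational(16, 3) (A = Mul(Rational(1, 9), 48) = Rational(16, 3) ≈ 5.3333)
z = 58 (z = Mul(Add(-15, Rational(16, 3)), Add(-36, 30)) = Mul(Rational(-29, 3), -6) = 58)
Mul(6, z) = Mul(6, 58) = 348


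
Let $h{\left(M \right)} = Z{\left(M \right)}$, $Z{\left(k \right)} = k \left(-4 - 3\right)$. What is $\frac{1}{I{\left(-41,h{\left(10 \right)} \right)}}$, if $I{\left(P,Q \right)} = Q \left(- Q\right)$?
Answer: $- \frac{1}{4900} \approx -0.00020408$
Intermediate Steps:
$Z{\left(k \right)} = - 7 k$ ($Z{\left(k \right)} = k \left(-7\right) = - 7 k$)
$h{\left(M \right)} = - 7 M$
$I{\left(P,Q \right)} = - Q^{2}$
$\frac{1}{I{\left(-41,h{\left(10 \right)} \right)}} = \frac{1}{\left(-1\right) \left(\left(-7\right) 10\right)^{2}} = \frac{1}{\left(-1\right) \left(-70\right)^{2}} = \frac{1}{\left(-1\right) 4900} = \frac{1}{-4900} = - \frac{1}{4900}$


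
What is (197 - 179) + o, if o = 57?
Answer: 75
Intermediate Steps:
(197 - 179) + o = (197 - 179) + 57 = 18 + 57 = 75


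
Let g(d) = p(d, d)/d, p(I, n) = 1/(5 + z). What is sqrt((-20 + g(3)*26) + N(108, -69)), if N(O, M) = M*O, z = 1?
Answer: I*sqrt(67235)/3 ≈ 86.432*I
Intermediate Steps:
p(I, n) = 1/6 (p(I, n) = 1/(5 + 1) = 1/6)
g(d) = 1/(6*d)
sqrt((-20 + g(3)*26) + N(108, -69)) = sqrt((-20 + ((1/6)/3)*26) - 69*108) = sqrt((-20 + ((1/6)*(1/3))*26) - 7452) = sqrt((-20 + (1/18)*26) - 7452) = sqrt((-20 + 13/9) - 7452) = sqrt(-167/9 - 7452) = sqrt(-67235/9) = I*sqrt(67235)/3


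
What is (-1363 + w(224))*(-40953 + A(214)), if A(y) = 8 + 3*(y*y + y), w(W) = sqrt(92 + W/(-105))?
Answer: -132326855 + 38834*sqrt(5055)/3 ≈ -1.3141e+8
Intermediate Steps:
w(W) = sqrt(92 - W/105) (w(W) = sqrt(92 + W*(-1/105)) = sqrt(92 - W/105))
A(y) = 8 + 3*y + 3*y**2 (A(y) = 8 + 3*(y**2 + y) = 8 + 3*(y + y**2) = 8 + (3*y + 3*y**2) = 8 + 3*y + 3*y**2)
(-1363 + w(224))*(-40953 + A(214)) = (-1363 + sqrt(1014300 - 105*224)/105)*(-40953 + (8 + 3*214 + 3*214**2)) = (-1363 + sqrt(1014300 - 23520)/105)*(-40953 + (8 + 642 + 3*45796)) = (-1363 + sqrt(990780)/105)*(-40953 + (8 + 642 + 137388)) = (-1363 + (14*sqrt(5055))/105)*(-40953 + 138038) = (-1363 + 2*sqrt(5055)/15)*97085 = -132326855 + 38834*sqrt(5055)/3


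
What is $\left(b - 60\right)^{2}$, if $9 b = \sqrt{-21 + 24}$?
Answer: $\frac{\left(540 - \sqrt{3}\right)^{2}}{81} \approx 3576.9$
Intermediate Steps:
$b = \frac{\sqrt{3}}{9}$ ($b = \frac{\sqrt{-21 + 24}}{9} = \frac{\sqrt{3}}{9} \approx 0.19245$)
$\left(b - 60\right)^{2} = \left(\frac{\sqrt{3}}{9} - 60\right)^{2} = \left(-60 + \frac{\sqrt{3}}{9}\right)^{2}$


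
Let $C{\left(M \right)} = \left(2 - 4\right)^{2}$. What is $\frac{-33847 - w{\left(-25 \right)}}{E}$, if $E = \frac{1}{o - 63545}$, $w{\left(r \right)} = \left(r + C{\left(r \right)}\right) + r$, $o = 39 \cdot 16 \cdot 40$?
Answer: $1304211585$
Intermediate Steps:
$C{\left(M \right)} = 4$ ($C{\left(M \right)} = \left(-2\right)^{2} = 4$)
$o = 24960$ ($o = 624 \cdot 40 = 24960$)
$w{\left(r \right)} = 4 + 2 r$ ($w{\left(r \right)} = \left(r + 4\right) + r = \left(4 + r\right) + r = 4 + 2 r$)
$E = - \frac{1}{38585}$ ($E = \frac{1}{24960 - 63545} = \frac{1}{-38585} = - \frac{1}{38585} \approx -2.5917 \cdot 10^{-5}$)
$\frac{-33847 - w{\left(-25 \right)}}{E} = \frac{-33847 - \left(4 + 2 \left(-25\right)\right)}{- \frac{1}{38585}} = \left(-33847 - \left(4 - 50\right)\right) \left(-38585\right) = \left(-33847 - -46\right) \left(-38585\right) = \left(-33847 + 46\right) \left(-38585\right) = \left(-33801\right) \left(-38585\right) = 1304211585$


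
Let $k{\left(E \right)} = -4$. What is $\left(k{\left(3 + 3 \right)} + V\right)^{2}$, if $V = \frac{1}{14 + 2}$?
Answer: $\frac{3969}{256} \approx 15.504$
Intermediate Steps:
$V = \frac{1}{16} \approx 0.0625$
$\left(k{\left(3 + 3 \right)} + V\right)^{2} = \left(-4 + \frac{1}{16}\right)^{2} = \left(- \frac{63}{16}\right)^{2} = \frac{3969}{256}$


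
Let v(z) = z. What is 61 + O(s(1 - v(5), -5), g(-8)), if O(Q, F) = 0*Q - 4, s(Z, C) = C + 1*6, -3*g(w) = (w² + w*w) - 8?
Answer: 57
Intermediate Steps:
g(w) = 8/3 - 2*w²/3 (g(w) = -((w² + w*w) - 8)/3 = -((w² + w²) - 8)/3 = -(2*w² - 8)/3 = -(-8 + 2*w²)/3 = 8/3 - 2*w²/3)
s(Z, C) = 6 + C (s(Z, C) = C + 6 = 6 + C)
O(Q, F) = -4 (O(Q, F) = 0 - 4 = -4)
61 + O(s(1 - v(5), -5), g(-8)) = 61 - 4 = 57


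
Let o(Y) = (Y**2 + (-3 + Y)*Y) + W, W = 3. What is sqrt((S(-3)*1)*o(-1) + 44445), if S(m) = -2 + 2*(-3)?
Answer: sqrt(44381) ≈ 210.67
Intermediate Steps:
S(m) = -8 (S(m) = -2 - 6 = -8)
o(Y) = 3 + Y**2 + Y*(-3 + Y) (o(Y) = (Y**2 + (-3 + Y)*Y) + 3 = (Y**2 + Y*(-3 + Y)) + 3 = 3 + Y**2 + Y*(-3 + Y))
sqrt((S(-3)*1)*o(-1) + 44445) = sqrt((-8*1)*(3 - 3*(-1) + 2*(-1)**2) + 44445) = sqrt(-8*(3 + 3 + 2*1) + 44445) = sqrt(-8*(3 + 3 + 2) + 44445) = sqrt(-8*8 + 44445) = sqrt(-64 + 44445) = sqrt(44381)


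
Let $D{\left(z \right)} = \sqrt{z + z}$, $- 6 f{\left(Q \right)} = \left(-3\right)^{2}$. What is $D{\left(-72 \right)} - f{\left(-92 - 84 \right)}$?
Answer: $\frac{3}{2} + 12 i \approx 1.5 + 12.0 i$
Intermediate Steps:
$f{\left(Q \right)} = - \frac{3}{2}$ ($f{\left(Q \right)} = - \frac{\left(-3\right)^{2}}{6} = \left(- \frac{1}{6}\right) 9 = - \frac{3}{2}$)
$D{\left(z \right)} = \sqrt{2} \sqrt{z}$ ($D{\left(z \right)} = \sqrt{2 z} = \sqrt{2} \sqrt{z}$)
$D{\left(-72 \right)} - f{\left(-92 - 84 \right)} = \sqrt{2} \sqrt{-72} - - \frac{3}{2} = \sqrt{2} \cdot 6 i \sqrt{2} + \frac{3}{2} = 12 i + \frac{3}{2} = \frac{3}{2} + 12 i$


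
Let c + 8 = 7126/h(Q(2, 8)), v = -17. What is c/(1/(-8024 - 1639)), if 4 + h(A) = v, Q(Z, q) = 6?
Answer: 3356282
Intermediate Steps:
h(A) = -21 (h(A) = -4 - 17 = -21)
c = -1042/3 (c = -8 + 7126/(-21) = -8 + 7126*(-1/21) = -8 - 1018/3 = -1042/3 ≈ -347.33)
c/(1/(-8024 - 1639)) = -1042/(3*(1/(-8024 - 1639))) = -1042/(3*(1/(-9663))) = -1042/(3*(-1/9663)) = -1042/3*(-9663) = 3356282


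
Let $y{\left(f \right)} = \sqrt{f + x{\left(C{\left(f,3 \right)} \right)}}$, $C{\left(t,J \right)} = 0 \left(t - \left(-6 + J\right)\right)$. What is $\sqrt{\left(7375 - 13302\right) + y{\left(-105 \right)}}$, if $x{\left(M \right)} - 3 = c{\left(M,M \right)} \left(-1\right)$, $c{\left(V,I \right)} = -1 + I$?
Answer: $\sqrt{-5927 + i \sqrt{101}} \approx 0.0653 + 76.987 i$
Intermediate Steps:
$C{\left(t,J \right)} = 0$ ($C{\left(t,J \right)} = 0 \left(6 + t - J\right) = 0$)
$x{\left(M \right)} = 4 - M$ ($x{\left(M \right)} = 3 + \left(-1 + M\right) \left(-1\right) = 3 - \left(-1 + M\right) = 4 - M$)
$y{\left(f \right)} = \sqrt{4 + f}$ ($y{\left(f \right)} = \sqrt{f + \left(4 - 0\right)} = \sqrt{f + \left(4 + 0\right)} = \sqrt{f + 4} = \sqrt{4 + f}$)
$\sqrt{\left(7375 - 13302\right) + y{\left(-105 \right)}} = \sqrt{\left(7375 - 13302\right) + \sqrt{4 - 105}} = \sqrt{\left(7375 - 13302\right) + \sqrt{-101}} = \sqrt{-5927 + i \sqrt{101}}$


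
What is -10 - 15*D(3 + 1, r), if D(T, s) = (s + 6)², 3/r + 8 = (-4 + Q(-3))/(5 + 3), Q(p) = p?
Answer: -2474470/5041 ≈ -490.87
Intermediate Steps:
r = -24/71 (r = 3/(-8 + (-4 - 3)/(5 + 3)) = 3/(-8 - 7/8) = 3/(-71/8) = 3*(-8/71) = -24/71 ≈ -0.33803)
D(T, s) = (6 + s)²
-10 - 15*D(3 + 1, r) = -10 - 15*(6 - 24/71)² = -10 - 15*(402/71)² = -10 - 15*161604/5041 = -10 - 2424060/5041 = -2474470/5041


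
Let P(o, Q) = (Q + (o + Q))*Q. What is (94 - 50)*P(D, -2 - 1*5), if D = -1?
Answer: 4620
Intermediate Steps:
P(o, Q) = Q*(o + 2*Q) (P(o, Q) = (Q + (Q + o))*Q = (o + 2*Q)*Q = Q*(o + 2*Q))
(94 - 50)*P(D, -2 - 1*5) = (94 - 50)*((-2 - 1*5)*(-1 + 2*(-2 - 1*5))) = 44*((-2 - 5)*(-1 + 2*(-2 - 5))) = 44*(-7*(-1 + 2*(-7))) = 44*(-7*(-1 - 14)) = 44*(-7*(-15)) = 44*105 = 4620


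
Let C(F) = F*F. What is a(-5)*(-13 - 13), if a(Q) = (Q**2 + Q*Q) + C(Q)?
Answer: -1950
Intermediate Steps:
C(F) = F**2
a(Q) = 3*Q**2 (a(Q) = (Q**2 + Q*Q) + Q**2 = (Q**2 + Q**2) + Q**2 = 2*Q**2 + Q**2 = 3*Q**2)
a(-5)*(-13 - 13) = (3*(-5)**2)*(-13 - 13) = (3*25)*(-26) = 75*(-26) = -1950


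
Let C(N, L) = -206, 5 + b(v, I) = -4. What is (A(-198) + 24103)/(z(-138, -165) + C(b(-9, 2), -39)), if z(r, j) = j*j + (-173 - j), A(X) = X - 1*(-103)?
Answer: 24008/27011 ≈ 0.88882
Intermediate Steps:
b(v, I) = -9 (b(v, I) = -5 - 4 = -9)
A(X) = 103 + X (A(X) = X + 103 = 103 + X)
z(r, j) = -173 + j² - j (z(r, j) = j² + (-173 - j) = -173 + j² - j)
(A(-198) + 24103)/(z(-138, -165) + C(b(-9, 2), -39)) = ((103 - 198) + 24103)/((-173 + (-165)² - 1*(-165)) - 206) = (-95 + 24103)/((-173 + 27225 + 165) - 206) = 24008/(27217 - 206) = 24008/27011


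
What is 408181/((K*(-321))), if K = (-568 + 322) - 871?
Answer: 408181/358557 ≈ 1.1384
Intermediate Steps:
K = -1117 (K = -246 - 871 = -1117)
408181/((K*(-321))) = 408181/((-1117*(-321))) = 408181/358557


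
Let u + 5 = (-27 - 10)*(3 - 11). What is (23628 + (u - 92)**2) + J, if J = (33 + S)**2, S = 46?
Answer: 69470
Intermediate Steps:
u = 291 (u = -5 + (-27 - 10)*(3 - 11) = -5 - 37*(-8) = -5 + 296 = 291)
J = 6241 (J = (33 + 46)**2 = 79**2 = 6241)
(23628 + (u - 92)**2) + J = (23628 + (291 - 92)**2) + 6241 = (23628 + 199**2) + 6241 = (23628 + 39601) + 6241 = 63229 + 6241 = 69470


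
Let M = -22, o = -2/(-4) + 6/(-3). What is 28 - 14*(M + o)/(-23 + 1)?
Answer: 287/22 ≈ 13.045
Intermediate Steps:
o = -3/2 (o = -2*(-¼) + 6*(-⅓) = ½ - 2 = -3/2 ≈ -1.5000)
28 - 14*(M + o)/(-23 + 1) = 28 - 14*(-22 - 3/2)/(-23 + 1) = 28 - (-329)/(-22) = 28 - (-329)*(-1)/22 = 28 - 14*47/44 = 28 - 329/22 = 287/22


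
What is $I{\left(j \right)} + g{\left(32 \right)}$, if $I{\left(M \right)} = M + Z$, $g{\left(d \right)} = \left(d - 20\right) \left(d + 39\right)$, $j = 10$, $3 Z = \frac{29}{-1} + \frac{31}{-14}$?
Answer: $\frac{35767}{42} \approx 851.6$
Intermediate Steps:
$Z = - \frac{437}{42}$ ($Z = \frac{\frac{29}{-1} + \frac{31}{-14}}{3} = \frac{29 \left(-1\right) + 31 \left(- \frac{1}{14}\right)}{3} = \frac{-29 - \frac{31}{14}}{3} = \frac{1}{3} \left(- \frac{437}{14}\right) = - \frac{437}{42} \approx -10.405$)
$g{\left(d \right)} = \left(-20 + d\right) \left(39 + d\right)$
$I{\left(M \right)} = - \frac{437}{42} + M$ ($I{\left(M \right)} = M - \frac{437}{42} = - \frac{437}{42} + M$)
$I{\left(j \right)} + g{\left(32 \right)} = \left(- \frac{437}{42} + 10\right) + \left(-780 + 32^{2} + 19 \cdot 32\right) = - \frac{17}{42} + \left(-780 + 1024 + 608\right) = - \frac{17}{42} + 852 = \frac{35767}{42}$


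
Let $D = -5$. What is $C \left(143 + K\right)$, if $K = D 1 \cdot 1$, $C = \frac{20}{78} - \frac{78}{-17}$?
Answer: $\frac{147752}{221} \approx 668.56$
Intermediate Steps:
$C = \frac{3212}{663}$ ($C = 20 \cdot \frac{1}{78} - - \frac{78}{17} = \frac{10}{39} + \frac{78}{17} = \frac{3212}{663} \approx 4.8446$)
$K = -5$ ($K = \left(-5\right) 1 \cdot 1 = \left(-5\right) 1 = -5$)
$C \left(143 + K\right) = \frac{3212 \left(143 - 5\right)}{663} = \frac{3212}{663} \cdot 138 = \frac{147752}{221}$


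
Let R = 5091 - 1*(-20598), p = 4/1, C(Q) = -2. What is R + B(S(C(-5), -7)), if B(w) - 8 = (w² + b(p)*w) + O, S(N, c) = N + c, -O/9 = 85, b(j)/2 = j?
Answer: 24941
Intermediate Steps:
p = 4 (p = 4*1 = 4)
b(j) = 2*j
O = -765 (O = -9*85 = -765)
B(w) = -757 + w² + 8*w (B(w) = 8 + ((w² + (2*4)*w) - 765) = 8 + ((w² + 8*w) - 765) = 8 + (-765 + w² + 8*w) = -757 + w² + 8*w)
R = 25689 (R = 5091 + 20598 = 25689)
R + B(S(C(-5), -7)) = 25689 + (-757 + (-2 - 7)² + 8*(-2 - 7)) = 25689 + (-757 + (-9)² + 8*(-9)) = 25689 + (-757 + 81 - 72) = 25689 - 748 = 24941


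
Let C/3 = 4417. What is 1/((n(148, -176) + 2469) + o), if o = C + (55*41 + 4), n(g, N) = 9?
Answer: 1/17988 ≈ 5.5593e-5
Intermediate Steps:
C = 13251 (C = 3*4417 = 13251)
o = 15510 (o = 13251 + (55*41 + 4) = 13251 + (2255 + 4) = 13251 + 2259 = 15510)
1/((n(148, -176) + 2469) + o) = 1/((9 + 2469) + 15510) = 1/(2478 + 15510) = 1/17988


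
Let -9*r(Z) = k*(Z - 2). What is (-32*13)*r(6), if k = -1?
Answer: -1664/9 ≈ -184.89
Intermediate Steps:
r(Z) = -2/9 + Z/9 (r(Z) = -(-1)*(Z - 2)/9 = -(-1)*(-2 + Z)/9 = -(2 - Z)/9 = -2/9 + Z/9)
(-32*13)*r(6) = (-32*13)*(-2/9 + (1/9)*6) = -416*(-2/9 + 2/3) = -416*4/9 = -1664/9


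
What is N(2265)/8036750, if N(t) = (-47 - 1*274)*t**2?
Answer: -65872089/321470 ≈ -204.91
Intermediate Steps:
N(t) = -321*t**2 (N(t) = (-47 - 274)*t**2 = -321*t**2)
N(2265)/8036750 = -321*2265**2/8036750 = -321*5130225*(1/8036750) = -1646802225*1/8036750 = -65872089/321470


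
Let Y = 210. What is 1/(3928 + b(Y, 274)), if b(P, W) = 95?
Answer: 1/4023 ≈ 0.00024857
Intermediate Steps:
1/(3928 + b(Y, 274)) = 1/(3928 + 95) = 1/4023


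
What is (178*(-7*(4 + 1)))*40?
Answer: -249200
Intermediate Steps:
(178*(-7*(4 + 1)))*40 = (178*(-7*5))*40 = (178*(-35))*40 = -6230*40 = -249200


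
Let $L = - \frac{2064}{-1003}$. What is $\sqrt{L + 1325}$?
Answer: $\frac{\sqrt{1335032117}}{1003} \approx 36.429$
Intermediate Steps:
$L = \frac{2064}{1003}$ ($L = \left(-2064\right) \left(- \frac{1}{1003}\right) = \frac{2064}{1003} \approx 2.0578$)
$\sqrt{L + 1325} = \sqrt{\frac{2064}{1003} + 1325} = \sqrt{\frac{1331039}{1003}} = \frac{\sqrt{1335032117}}{1003}$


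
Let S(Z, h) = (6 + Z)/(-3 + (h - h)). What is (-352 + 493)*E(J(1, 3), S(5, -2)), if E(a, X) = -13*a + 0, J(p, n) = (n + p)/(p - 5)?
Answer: 1833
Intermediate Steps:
S(Z, h) = -2 - Z/3 (S(Z, h) = (6 + Z)/(-3 + 0) = (6 + Z)/(-3) = (6 + Z)*(-1/3) = -2 - Z/3)
J(p, n) = (n + p)/(-5 + p)
E(a, X) = -13*a
(-352 + 493)*E(J(1, 3), S(5, -2)) = (-352 + 493)*(-13*(3 + 1)/(-5 + 1)) = 141*(-13*4/(-4)) = 141*(-(-13)*4/4) = 141*(-13*(-1)) = 141*13 = 1833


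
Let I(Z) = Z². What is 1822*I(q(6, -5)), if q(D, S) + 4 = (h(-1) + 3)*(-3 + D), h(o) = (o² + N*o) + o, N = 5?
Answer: 182200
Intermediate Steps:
h(o) = o² + 6*o (h(o) = (o² + 5*o) + o = o² + 6*o)
q(D, S) = 2 - 2*D (q(D, S) = -4 + (-(6 - 1) + 3)*(-3 + D) = -4 + (-1*5 + 3)*(-3 + D) = -4 + (-5 + 3)*(-3 + D) = -4 - 2*(-3 + D) = -4 + (6 - 2*D) = 2 - 2*D)
1822*I(q(6, -5)) = 1822*(2 - 2*6)² = 1822*(2 - 12)² = 1822*(-10)² = 1822*100 = 182200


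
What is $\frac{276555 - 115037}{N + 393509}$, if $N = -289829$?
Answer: $\frac{80759}{51840} \approx 1.5579$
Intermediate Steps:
$\frac{276555 - 115037}{N + 393509} = \frac{276555 - 115037}{-289829 + 393509} = \frac{161518}{103680} = 161518 \cdot \frac{1}{103680} = \frac{80759}{51840}$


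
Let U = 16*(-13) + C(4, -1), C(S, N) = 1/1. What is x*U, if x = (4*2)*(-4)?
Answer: 6624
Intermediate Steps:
C(S, N) = 1
x = -32 (x = 8*(-4) = -32)
U = -207 (U = 16*(-13) + 1 = -208 + 1 = -207)
x*U = -32*(-207) = 6624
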